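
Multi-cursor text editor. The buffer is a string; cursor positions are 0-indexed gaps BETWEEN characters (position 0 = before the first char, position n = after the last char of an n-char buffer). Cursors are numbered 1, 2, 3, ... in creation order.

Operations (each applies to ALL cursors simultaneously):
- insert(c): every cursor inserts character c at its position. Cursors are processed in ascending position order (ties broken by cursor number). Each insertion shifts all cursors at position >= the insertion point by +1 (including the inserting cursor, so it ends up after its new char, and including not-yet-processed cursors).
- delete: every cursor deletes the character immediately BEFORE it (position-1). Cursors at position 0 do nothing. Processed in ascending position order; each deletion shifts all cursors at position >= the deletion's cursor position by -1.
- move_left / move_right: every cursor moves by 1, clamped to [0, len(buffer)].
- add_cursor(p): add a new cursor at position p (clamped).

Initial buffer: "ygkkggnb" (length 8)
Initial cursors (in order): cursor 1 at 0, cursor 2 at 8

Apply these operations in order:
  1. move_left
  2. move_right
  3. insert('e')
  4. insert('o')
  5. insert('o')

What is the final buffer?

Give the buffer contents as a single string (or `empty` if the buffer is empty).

Answer: yeoogkkggnbeoo

Derivation:
After op 1 (move_left): buffer="ygkkggnb" (len 8), cursors c1@0 c2@7, authorship ........
After op 2 (move_right): buffer="ygkkggnb" (len 8), cursors c1@1 c2@8, authorship ........
After op 3 (insert('e')): buffer="yegkkggnbe" (len 10), cursors c1@2 c2@10, authorship .1.......2
After op 4 (insert('o')): buffer="yeogkkggnbeo" (len 12), cursors c1@3 c2@12, authorship .11.......22
After op 5 (insert('o')): buffer="yeoogkkggnbeoo" (len 14), cursors c1@4 c2@14, authorship .111.......222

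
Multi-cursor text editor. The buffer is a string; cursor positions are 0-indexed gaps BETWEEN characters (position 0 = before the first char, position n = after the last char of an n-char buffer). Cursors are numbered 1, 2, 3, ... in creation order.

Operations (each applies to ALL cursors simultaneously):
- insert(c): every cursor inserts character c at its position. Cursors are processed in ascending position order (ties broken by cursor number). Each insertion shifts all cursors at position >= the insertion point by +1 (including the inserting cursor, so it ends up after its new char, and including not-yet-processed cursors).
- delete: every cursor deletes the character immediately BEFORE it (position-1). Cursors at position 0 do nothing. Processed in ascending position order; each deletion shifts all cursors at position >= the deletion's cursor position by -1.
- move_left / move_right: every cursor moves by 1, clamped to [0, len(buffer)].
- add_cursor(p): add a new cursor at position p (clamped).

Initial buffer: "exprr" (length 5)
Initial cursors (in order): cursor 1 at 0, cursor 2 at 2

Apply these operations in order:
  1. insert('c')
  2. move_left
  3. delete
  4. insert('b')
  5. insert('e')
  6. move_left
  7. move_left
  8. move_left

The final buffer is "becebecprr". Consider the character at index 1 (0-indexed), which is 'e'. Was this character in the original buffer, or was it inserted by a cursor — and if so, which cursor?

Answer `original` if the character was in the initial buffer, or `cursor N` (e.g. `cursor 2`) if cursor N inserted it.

Answer: cursor 1

Derivation:
After op 1 (insert('c')): buffer="cexcprr" (len 7), cursors c1@1 c2@4, authorship 1..2...
After op 2 (move_left): buffer="cexcprr" (len 7), cursors c1@0 c2@3, authorship 1..2...
After op 3 (delete): buffer="cecprr" (len 6), cursors c1@0 c2@2, authorship 1.2...
After op 4 (insert('b')): buffer="bcebcprr" (len 8), cursors c1@1 c2@4, authorship 11.22...
After op 5 (insert('e')): buffer="becebecprr" (len 10), cursors c1@2 c2@6, authorship 111.222...
After op 6 (move_left): buffer="becebecprr" (len 10), cursors c1@1 c2@5, authorship 111.222...
After op 7 (move_left): buffer="becebecprr" (len 10), cursors c1@0 c2@4, authorship 111.222...
After op 8 (move_left): buffer="becebecprr" (len 10), cursors c1@0 c2@3, authorship 111.222...
Authorship (.=original, N=cursor N): 1 1 1 . 2 2 2 . . .
Index 1: author = 1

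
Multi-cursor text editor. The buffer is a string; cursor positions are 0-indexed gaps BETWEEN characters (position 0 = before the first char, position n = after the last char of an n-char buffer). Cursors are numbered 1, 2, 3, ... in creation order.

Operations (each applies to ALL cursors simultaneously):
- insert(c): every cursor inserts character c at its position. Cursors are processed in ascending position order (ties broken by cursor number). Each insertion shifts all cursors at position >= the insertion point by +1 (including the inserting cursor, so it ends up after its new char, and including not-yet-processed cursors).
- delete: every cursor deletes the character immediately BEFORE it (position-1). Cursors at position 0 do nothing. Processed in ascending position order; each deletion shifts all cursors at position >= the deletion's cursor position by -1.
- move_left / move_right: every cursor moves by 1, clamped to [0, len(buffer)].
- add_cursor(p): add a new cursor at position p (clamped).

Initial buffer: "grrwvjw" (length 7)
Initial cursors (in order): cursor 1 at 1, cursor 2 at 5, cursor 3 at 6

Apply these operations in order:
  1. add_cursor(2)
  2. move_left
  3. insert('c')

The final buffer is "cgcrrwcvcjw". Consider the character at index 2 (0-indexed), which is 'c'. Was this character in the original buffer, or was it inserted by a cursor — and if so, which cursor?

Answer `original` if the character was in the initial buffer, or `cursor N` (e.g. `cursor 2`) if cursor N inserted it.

Answer: cursor 4

Derivation:
After op 1 (add_cursor(2)): buffer="grrwvjw" (len 7), cursors c1@1 c4@2 c2@5 c3@6, authorship .......
After op 2 (move_left): buffer="grrwvjw" (len 7), cursors c1@0 c4@1 c2@4 c3@5, authorship .......
After op 3 (insert('c')): buffer="cgcrrwcvcjw" (len 11), cursors c1@1 c4@3 c2@7 c3@9, authorship 1.4...2.3..
Authorship (.=original, N=cursor N): 1 . 4 . . . 2 . 3 . .
Index 2: author = 4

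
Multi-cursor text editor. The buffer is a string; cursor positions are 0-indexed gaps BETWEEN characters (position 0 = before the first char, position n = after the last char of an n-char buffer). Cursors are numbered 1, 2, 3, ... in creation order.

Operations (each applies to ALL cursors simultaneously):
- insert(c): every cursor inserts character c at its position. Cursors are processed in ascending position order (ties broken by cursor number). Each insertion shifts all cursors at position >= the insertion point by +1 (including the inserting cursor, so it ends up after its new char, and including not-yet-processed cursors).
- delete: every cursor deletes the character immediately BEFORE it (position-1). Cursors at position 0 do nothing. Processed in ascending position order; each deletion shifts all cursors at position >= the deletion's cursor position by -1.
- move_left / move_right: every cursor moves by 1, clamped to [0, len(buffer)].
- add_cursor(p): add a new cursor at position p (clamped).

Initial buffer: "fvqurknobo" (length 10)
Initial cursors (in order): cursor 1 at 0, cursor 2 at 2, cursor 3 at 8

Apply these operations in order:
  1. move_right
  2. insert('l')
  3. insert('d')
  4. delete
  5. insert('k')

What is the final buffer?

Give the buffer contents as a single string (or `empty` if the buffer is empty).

Answer: flkvqlkurknoblko

Derivation:
After op 1 (move_right): buffer="fvqurknobo" (len 10), cursors c1@1 c2@3 c3@9, authorship ..........
After op 2 (insert('l')): buffer="flvqlurknoblo" (len 13), cursors c1@2 c2@5 c3@12, authorship .1..2......3.
After op 3 (insert('d')): buffer="fldvqldurknobldo" (len 16), cursors c1@3 c2@7 c3@15, authorship .11..22......33.
After op 4 (delete): buffer="flvqlurknoblo" (len 13), cursors c1@2 c2@5 c3@12, authorship .1..2......3.
After op 5 (insert('k')): buffer="flkvqlkurknoblko" (len 16), cursors c1@3 c2@7 c3@15, authorship .11..22......33.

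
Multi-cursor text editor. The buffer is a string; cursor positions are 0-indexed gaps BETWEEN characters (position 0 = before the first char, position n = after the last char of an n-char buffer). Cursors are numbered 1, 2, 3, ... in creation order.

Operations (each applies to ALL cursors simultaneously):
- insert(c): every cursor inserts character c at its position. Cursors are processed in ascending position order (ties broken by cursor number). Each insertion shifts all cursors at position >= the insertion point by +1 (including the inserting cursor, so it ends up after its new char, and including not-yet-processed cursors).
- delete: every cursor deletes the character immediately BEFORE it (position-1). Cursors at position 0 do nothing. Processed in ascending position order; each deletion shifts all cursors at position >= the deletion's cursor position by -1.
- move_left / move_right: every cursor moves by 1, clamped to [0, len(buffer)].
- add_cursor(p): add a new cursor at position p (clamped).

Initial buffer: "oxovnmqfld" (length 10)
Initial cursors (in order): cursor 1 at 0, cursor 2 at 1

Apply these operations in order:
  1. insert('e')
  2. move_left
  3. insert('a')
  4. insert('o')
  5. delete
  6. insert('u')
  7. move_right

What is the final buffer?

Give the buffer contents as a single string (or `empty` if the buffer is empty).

After op 1 (insert('e')): buffer="eoexovnmqfld" (len 12), cursors c1@1 c2@3, authorship 1.2.........
After op 2 (move_left): buffer="eoexovnmqfld" (len 12), cursors c1@0 c2@2, authorship 1.2.........
After op 3 (insert('a')): buffer="aeoaexovnmqfld" (len 14), cursors c1@1 c2@4, authorship 11.22.........
After op 4 (insert('o')): buffer="aoeoaoexovnmqfld" (len 16), cursors c1@2 c2@6, authorship 111.222.........
After op 5 (delete): buffer="aeoaexovnmqfld" (len 14), cursors c1@1 c2@4, authorship 11.22.........
After op 6 (insert('u')): buffer="aueoauexovnmqfld" (len 16), cursors c1@2 c2@6, authorship 111.222.........
After op 7 (move_right): buffer="aueoauexovnmqfld" (len 16), cursors c1@3 c2@7, authorship 111.222.........

Answer: aueoauexovnmqfld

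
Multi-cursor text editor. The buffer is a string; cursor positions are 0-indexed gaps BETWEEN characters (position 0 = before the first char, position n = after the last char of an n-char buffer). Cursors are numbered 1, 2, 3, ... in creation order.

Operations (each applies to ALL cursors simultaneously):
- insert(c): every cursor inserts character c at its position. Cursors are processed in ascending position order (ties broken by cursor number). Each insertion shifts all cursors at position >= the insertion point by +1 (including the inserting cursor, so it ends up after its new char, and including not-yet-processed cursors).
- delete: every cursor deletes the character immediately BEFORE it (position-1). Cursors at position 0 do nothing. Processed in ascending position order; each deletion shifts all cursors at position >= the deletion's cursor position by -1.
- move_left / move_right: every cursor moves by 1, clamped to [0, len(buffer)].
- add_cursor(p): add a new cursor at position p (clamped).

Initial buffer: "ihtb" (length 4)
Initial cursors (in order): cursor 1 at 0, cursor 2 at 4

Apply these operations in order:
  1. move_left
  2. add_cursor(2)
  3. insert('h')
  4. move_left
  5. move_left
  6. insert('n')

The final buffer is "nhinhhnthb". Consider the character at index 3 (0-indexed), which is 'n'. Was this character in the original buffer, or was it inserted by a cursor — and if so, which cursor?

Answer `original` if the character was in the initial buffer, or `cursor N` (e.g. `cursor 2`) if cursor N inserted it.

Answer: cursor 3

Derivation:
After op 1 (move_left): buffer="ihtb" (len 4), cursors c1@0 c2@3, authorship ....
After op 2 (add_cursor(2)): buffer="ihtb" (len 4), cursors c1@0 c3@2 c2@3, authorship ....
After op 3 (insert('h')): buffer="hihhthb" (len 7), cursors c1@1 c3@4 c2@6, authorship 1..3.2.
After op 4 (move_left): buffer="hihhthb" (len 7), cursors c1@0 c3@3 c2@5, authorship 1..3.2.
After op 5 (move_left): buffer="hihhthb" (len 7), cursors c1@0 c3@2 c2@4, authorship 1..3.2.
After op 6 (insert('n')): buffer="nhinhhnthb" (len 10), cursors c1@1 c3@4 c2@7, authorship 11.3.32.2.
Authorship (.=original, N=cursor N): 1 1 . 3 . 3 2 . 2 .
Index 3: author = 3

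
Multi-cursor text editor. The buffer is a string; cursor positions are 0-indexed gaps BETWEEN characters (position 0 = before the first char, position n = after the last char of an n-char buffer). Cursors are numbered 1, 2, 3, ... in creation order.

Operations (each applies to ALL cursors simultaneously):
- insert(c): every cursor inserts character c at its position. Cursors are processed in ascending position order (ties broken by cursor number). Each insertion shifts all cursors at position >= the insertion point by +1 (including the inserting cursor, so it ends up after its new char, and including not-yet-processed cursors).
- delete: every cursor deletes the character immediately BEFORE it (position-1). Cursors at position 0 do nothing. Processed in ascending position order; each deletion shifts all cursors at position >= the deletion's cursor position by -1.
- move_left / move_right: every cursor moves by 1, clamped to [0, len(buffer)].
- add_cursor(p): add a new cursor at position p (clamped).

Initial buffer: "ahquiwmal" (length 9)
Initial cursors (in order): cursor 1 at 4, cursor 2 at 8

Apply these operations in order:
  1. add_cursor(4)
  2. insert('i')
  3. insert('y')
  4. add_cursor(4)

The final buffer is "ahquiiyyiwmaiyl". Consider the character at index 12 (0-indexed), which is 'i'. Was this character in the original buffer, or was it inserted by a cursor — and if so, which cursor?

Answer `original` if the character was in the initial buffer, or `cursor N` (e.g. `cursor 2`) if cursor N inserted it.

Answer: cursor 2

Derivation:
After op 1 (add_cursor(4)): buffer="ahquiwmal" (len 9), cursors c1@4 c3@4 c2@8, authorship .........
After op 2 (insert('i')): buffer="ahquiiiwmail" (len 12), cursors c1@6 c3@6 c2@11, authorship ....13....2.
After op 3 (insert('y')): buffer="ahquiiyyiwmaiyl" (len 15), cursors c1@8 c3@8 c2@14, authorship ....1313....22.
After op 4 (add_cursor(4)): buffer="ahquiiyyiwmaiyl" (len 15), cursors c4@4 c1@8 c3@8 c2@14, authorship ....1313....22.
Authorship (.=original, N=cursor N): . . . . 1 3 1 3 . . . . 2 2 .
Index 12: author = 2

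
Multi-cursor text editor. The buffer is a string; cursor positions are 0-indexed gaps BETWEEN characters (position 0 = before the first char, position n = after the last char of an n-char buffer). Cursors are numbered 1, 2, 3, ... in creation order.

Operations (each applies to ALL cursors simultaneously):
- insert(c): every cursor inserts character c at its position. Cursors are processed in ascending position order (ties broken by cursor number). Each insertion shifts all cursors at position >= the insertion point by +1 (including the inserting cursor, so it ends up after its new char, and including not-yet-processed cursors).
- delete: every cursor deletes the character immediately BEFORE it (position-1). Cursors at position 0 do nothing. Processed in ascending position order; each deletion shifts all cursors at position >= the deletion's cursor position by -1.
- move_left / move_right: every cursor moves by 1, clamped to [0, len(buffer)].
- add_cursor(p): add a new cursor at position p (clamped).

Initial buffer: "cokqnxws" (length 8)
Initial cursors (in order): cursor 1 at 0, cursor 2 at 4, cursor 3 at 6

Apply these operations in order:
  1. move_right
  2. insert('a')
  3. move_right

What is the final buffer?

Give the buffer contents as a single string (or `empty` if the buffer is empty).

Answer: caokqnaxwas

Derivation:
After op 1 (move_right): buffer="cokqnxws" (len 8), cursors c1@1 c2@5 c3@7, authorship ........
After op 2 (insert('a')): buffer="caokqnaxwas" (len 11), cursors c1@2 c2@7 c3@10, authorship .1....2..3.
After op 3 (move_right): buffer="caokqnaxwas" (len 11), cursors c1@3 c2@8 c3@11, authorship .1....2..3.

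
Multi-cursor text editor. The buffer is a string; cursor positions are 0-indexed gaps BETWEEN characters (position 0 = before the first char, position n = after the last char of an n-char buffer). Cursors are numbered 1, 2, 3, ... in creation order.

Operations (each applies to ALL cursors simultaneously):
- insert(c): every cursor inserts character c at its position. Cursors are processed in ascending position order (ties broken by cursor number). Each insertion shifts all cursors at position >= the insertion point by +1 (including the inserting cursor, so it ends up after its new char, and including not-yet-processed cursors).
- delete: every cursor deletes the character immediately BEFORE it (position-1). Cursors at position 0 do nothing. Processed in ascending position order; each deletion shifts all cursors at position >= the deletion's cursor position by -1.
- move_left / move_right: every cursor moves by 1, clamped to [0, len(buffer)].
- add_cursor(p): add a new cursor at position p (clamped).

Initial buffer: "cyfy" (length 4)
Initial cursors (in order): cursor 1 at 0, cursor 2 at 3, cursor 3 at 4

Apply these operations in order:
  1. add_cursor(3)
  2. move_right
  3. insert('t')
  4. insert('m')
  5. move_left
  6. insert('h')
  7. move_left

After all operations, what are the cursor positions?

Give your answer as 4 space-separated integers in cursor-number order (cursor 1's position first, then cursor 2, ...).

After op 1 (add_cursor(3)): buffer="cyfy" (len 4), cursors c1@0 c2@3 c4@3 c3@4, authorship ....
After op 2 (move_right): buffer="cyfy" (len 4), cursors c1@1 c2@4 c3@4 c4@4, authorship ....
After op 3 (insert('t')): buffer="ctyfyttt" (len 8), cursors c1@2 c2@8 c3@8 c4@8, authorship .1...234
After op 4 (insert('m')): buffer="ctmyfytttmmm" (len 12), cursors c1@3 c2@12 c3@12 c4@12, authorship .11...234234
After op 5 (move_left): buffer="ctmyfytttmmm" (len 12), cursors c1@2 c2@11 c3@11 c4@11, authorship .11...234234
After op 6 (insert('h')): buffer="cthmyfytttmmhhhm" (len 16), cursors c1@3 c2@15 c3@15 c4@15, authorship .111...234232344
After op 7 (move_left): buffer="cthmyfytttmmhhhm" (len 16), cursors c1@2 c2@14 c3@14 c4@14, authorship .111...234232344

Answer: 2 14 14 14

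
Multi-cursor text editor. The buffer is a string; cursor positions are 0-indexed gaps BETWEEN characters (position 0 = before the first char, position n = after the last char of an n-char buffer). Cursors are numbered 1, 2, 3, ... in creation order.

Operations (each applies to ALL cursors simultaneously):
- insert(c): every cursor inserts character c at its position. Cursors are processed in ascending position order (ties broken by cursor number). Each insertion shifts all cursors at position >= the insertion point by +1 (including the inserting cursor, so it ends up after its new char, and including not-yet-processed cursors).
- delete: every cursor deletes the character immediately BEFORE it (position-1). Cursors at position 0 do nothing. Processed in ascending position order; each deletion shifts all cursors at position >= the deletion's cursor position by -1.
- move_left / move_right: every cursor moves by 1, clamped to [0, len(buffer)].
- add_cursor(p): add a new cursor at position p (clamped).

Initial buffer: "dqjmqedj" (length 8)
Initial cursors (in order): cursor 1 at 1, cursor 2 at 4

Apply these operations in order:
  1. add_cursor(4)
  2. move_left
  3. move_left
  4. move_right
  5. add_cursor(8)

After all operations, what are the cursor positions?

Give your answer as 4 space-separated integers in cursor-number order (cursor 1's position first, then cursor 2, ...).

Answer: 1 3 3 8

Derivation:
After op 1 (add_cursor(4)): buffer="dqjmqedj" (len 8), cursors c1@1 c2@4 c3@4, authorship ........
After op 2 (move_left): buffer="dqjmqedj" (len 8), cursors c1@0 c2@3 c3@3, authorship ........
After op 3 (move_left): buffer="dqjmqedj" (len 8), cursors c1@0 c2@2 c3@2, authorship ........
After op 4 (move_right): buffer="dqjmqedj" (len 8), cursors c1@1 c2@3 c3@3, authorship ........
After op 5 (add_cursor(8)): buffer="dqjmqedj" (len 8), cursors c1@1 c2@3 c3@3 c4@8, authorship ........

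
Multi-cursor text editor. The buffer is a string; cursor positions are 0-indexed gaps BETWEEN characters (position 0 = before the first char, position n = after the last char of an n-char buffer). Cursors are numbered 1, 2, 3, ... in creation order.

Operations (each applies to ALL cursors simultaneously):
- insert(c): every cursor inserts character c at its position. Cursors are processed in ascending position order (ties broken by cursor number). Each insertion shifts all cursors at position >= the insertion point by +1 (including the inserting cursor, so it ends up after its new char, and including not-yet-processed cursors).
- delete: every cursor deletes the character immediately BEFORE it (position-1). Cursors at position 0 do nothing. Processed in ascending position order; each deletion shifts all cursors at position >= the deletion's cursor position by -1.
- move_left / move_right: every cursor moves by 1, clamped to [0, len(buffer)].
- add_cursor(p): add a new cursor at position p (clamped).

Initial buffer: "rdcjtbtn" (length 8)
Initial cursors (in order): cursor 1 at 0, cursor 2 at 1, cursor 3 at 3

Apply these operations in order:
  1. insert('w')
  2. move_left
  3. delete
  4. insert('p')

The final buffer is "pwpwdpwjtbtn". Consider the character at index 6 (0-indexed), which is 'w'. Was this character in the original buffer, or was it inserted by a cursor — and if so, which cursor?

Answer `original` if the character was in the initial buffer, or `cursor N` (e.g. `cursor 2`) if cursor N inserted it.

After op 1 (insert('w')): buffer="wrwdcwjtbtn" (len 11), cursors c1@1 c2@3 c3@6, authorship 1.2..3.....
After op 2 (move_left): buffer="wrwdcwjtbtn" (len 11), cursors c1@0 c2@2 c3@5, authorship 1.2..3.....
After op 3 (delete): buffer="wwdwjtbtn" (len 9), cursors c1@0 c2@1 c3@3, authorship 12.3.....
After op 4 (insert('p')): buffer="pwpwdpwjtbtn" (len 12), cursors c1@1 c2@3 c3@6, authorship 1122.33.....
Authorship (.=original, N=cursor N): 1 1 2 2 . 3 3 . . . . .
Index 6: author = 3

Answer: cursor 3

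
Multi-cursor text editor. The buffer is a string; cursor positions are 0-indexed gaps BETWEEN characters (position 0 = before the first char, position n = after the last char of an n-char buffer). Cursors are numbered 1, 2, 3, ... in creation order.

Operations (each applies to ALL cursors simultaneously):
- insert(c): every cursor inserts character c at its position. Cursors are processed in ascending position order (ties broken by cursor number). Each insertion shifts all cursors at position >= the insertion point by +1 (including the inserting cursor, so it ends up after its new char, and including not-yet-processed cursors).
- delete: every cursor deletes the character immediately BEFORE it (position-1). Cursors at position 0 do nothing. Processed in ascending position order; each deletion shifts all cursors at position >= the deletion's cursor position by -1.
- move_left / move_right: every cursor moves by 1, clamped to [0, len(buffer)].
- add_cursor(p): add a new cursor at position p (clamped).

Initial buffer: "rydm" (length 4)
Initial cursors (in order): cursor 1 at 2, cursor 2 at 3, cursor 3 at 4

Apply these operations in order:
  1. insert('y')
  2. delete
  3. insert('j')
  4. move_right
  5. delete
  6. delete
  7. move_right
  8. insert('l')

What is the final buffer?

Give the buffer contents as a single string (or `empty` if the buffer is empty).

After op 1 (insert('y')): buffer="ryydymy" (len 7), cursors c1@3 c2@5 c3@7, authorship ..1.2.3
After op 2 (delete): buffer="rydm" (len 4), cursors c1@2 c2@3 c3@4, authorship ....
After op 3 (insert('j')): buffer="ryjdjmj" (len 7), cursors c1@3 c2@5 c3@7, authorship ..1.2.3
After op 4 (move_right): buffer="ryjdjmj" (len 7), cursors c1@4 c2@6 c3@7, authorship ..1.2.3
After op 5 (delete): buffer="ryjj" (len 4), cursors c1@3 c2@4 c3@4, authorship ..12
After op 6 (delete): buffer="r" (len 1), cursors c1@1 c2@1 c3@1, authorship .
After op 7 (move_right): buffer="r" (len 1), cursors c1@1 c2@1 c3@1, authorship .
After op 8 (insert('l')): buffer="rlll" (len 4), cursors c1@4 c2@4 c3@4, authorship .123

Answer: rlll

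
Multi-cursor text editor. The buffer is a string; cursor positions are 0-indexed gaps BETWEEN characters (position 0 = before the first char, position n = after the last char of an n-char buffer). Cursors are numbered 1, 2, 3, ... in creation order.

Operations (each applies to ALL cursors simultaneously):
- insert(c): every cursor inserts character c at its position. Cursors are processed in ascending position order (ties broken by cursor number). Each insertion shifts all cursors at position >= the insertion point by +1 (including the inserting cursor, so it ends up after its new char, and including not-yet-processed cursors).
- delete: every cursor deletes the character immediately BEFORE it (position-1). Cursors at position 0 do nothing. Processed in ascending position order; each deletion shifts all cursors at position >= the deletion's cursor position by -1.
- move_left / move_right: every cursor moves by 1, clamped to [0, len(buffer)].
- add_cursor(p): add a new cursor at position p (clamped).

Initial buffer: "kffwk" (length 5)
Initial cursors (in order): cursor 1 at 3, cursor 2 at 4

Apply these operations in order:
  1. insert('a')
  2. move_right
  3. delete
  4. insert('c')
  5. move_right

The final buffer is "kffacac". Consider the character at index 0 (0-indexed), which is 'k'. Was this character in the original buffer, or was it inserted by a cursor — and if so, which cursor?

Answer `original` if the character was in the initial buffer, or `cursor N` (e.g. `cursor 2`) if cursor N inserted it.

After op 1 (insert('a')): buffer="kffawak" (len 7), cursors c1@4 c2@6, authorship ...1.2.
After op 2 (move_right): buffer="kffawak" (len 7), cursors c1@5 c2@7, authorship ...1.2.
After op 3 (delete): buffer="kffaa" (len 5), cursors c1@4 c2@5, authorship ...12
After op 4 (insert('c')): buffer="kffacac" (len 7), cursors c1@5 c2@7, authorship ...1122
After op 5 (move_right): buffer="kffacac" (len 7), cursors c1@6 c2@7, authorship ...1122
Authorship (.=original, N=cursor N): . . . 1 1 2 2
Index 0: author = original

Answer: original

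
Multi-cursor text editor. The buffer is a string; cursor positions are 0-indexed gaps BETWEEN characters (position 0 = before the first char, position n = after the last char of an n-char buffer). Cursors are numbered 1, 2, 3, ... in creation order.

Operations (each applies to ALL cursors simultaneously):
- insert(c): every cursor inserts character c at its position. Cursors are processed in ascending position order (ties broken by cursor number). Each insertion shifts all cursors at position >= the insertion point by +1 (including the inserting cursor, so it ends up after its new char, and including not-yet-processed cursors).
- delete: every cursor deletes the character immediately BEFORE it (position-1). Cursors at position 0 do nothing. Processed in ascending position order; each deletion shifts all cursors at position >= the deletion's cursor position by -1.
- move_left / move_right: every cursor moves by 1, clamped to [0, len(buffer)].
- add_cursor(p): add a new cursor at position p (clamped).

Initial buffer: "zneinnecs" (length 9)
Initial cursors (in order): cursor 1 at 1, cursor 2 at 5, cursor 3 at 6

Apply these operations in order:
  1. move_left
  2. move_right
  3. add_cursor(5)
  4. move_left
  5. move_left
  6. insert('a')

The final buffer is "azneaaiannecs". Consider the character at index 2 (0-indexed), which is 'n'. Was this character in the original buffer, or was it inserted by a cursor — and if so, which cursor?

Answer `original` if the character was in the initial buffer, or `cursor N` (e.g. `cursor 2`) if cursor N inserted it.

After op 1 (move_left): buffer="zneinnecs" (len 9), cursors c1@0 c2@4 c3@5, authorship .........
After op 2 (move_right): buffer="zneinnecs" (len 9), cursors c1@1 c2@5 c3@6, authorship .........
After op 3 (add_cursor(5)): buffer="zneinnecs" (len 9), cursors c1@1 c2@5 c4@5 c3@6, authorship .........
After op 4 (move_left): buffer="zneinnecs" (len 9), cursors c1@0 c2@4 c4@4 c3@5, authorship .........
After op 5 (move_left): buffer="zneinnecs" (len 9), cursors c1@0 c2@3 c4@3 c3@4, authorship .........
After op 6 (insert('a')): buffer="azneaaiannecs" (len 13), cursors c1@1 c2@6 c4@6 c3@8, authorship 1...24.3.....
Authorship (.=original, N=cursor N): 1 . . . 2 4 . 3 . . . . .
Index 2: author = original

Answer: original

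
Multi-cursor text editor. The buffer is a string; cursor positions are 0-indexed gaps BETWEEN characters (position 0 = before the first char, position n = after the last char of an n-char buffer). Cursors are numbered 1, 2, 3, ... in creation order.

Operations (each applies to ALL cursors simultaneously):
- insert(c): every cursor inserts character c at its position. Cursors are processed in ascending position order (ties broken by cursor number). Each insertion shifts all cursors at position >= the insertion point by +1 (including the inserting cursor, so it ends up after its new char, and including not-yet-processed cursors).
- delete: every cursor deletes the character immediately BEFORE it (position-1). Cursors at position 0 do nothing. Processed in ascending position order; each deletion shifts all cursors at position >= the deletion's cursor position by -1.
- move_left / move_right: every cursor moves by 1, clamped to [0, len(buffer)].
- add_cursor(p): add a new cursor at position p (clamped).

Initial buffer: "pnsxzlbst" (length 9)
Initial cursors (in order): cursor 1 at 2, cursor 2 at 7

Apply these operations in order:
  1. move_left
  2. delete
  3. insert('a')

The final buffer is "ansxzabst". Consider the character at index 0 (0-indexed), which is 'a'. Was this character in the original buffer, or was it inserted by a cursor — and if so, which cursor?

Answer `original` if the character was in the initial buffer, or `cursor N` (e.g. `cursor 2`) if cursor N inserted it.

Answer: cursor 1

Derivation:
After op 1 (move_left): buffer="pnsxzlbst" (len 9), cursors c1@1 c2@6, authorship .........
After op 2 (delete): buffer="nsxzbst" (len 7), cursors c1@0 c2@4, authorship .......
After op 3 (insert('a')): buffer="ansxzabst" (len 9), cursors c1@1 c2@6, authorship 1....2...
Authorship (.=original, N=cursor N): 1 . . . . 2 . . .
Index 0: author = 1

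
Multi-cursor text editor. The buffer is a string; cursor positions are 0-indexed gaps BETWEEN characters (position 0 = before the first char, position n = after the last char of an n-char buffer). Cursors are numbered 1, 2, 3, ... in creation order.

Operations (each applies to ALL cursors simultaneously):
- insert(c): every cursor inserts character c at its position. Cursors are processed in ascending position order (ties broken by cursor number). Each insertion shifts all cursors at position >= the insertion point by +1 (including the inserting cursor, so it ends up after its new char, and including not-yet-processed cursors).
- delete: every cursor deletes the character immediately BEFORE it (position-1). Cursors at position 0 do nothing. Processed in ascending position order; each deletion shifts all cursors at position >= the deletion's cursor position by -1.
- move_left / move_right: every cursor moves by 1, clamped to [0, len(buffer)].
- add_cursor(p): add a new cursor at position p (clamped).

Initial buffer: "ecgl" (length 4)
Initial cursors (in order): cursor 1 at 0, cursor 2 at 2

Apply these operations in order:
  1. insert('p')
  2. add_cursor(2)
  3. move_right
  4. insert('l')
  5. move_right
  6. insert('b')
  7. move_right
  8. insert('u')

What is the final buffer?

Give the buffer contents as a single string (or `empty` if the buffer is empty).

After op 1 (insert('p')): buffer="pecpgl" (len 6), cursors c1@1 c2@4, authorship 1..2..
After op 2 (add_cursor(2)): buffer="pecpgl" (len 6), cursors c1@1 c3@2 c2@4, authorship 1..2..
After op 3 (move_right): buffer="pecpgl" (len 6), cursors c1@2 c3@3 c2@5, authorship 1..2..
After op 4 (insert('l')): buffer="pelclpgll" (len 9), cursors c1@3 c3@5 c2@8, authorship 1.1.32.2.
After op 5 (move_right): buffer="pelclpgll" (len 9), cursors c1@4 c3@6 c2@9, authorship 1.1.32.2.
After op 6 (insert('b')): buffer="pelcblpbgllb" (len 12), cursors c1@5 c3@8 c2@12, authorship 1.1.1323.2.2
After op 7 (move_right): buffer="pelcblpbgllb" (len 12), cursors c1@6 c3@9 c2@12, authorship 1.1.1323.2.2
After op 8 (insert('u')): buffer="pelcblupbgullbu" (len 15), cursors c1@7 c3@11 c2@15, authorship 1.1.13123.32.22

Answer: pelcblupbgullbu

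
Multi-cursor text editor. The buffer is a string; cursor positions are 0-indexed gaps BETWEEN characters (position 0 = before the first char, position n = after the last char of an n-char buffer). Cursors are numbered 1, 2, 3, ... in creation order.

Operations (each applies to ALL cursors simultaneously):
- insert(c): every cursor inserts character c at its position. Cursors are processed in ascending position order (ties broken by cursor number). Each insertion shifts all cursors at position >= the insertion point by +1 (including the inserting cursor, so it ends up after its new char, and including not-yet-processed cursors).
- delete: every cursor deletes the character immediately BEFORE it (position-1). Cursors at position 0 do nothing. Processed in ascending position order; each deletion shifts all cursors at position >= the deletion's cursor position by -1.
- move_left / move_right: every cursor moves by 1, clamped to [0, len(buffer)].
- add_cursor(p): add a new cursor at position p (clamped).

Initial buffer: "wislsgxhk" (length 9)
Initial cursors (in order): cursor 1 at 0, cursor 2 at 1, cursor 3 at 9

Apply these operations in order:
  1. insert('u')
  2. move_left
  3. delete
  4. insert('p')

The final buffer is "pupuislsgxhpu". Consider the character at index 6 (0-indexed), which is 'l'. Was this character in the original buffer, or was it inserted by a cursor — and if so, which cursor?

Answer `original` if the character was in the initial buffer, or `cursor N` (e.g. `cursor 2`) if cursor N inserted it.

Answer: original

Derivation:
After op 1 (insert('u')): buffer="uwuislsgxhku" (len 12), cursors c1@1 c2@3 c3@12, authorship 1.2........3
After op 2 (move_left): buffer="uwuislsgxhku" (len 12), cursors c1@0 c2@2 c3@11, authorship 1.2........3
After op 3 (delete): buffer="uuislsgxhu" (len 10), cursors c1@0 c2@1 c3@9, authorship 12.......3
After op 4 (insert('p')): buffer="pupuislsgxhpu" (len 13), cursors c1@1 c2@3 c3@12, authorship 1122.......33
Authorship (.=original, N=cursor N): 1 1 2 2 . . . . . . . 3 3
Index 6: author = original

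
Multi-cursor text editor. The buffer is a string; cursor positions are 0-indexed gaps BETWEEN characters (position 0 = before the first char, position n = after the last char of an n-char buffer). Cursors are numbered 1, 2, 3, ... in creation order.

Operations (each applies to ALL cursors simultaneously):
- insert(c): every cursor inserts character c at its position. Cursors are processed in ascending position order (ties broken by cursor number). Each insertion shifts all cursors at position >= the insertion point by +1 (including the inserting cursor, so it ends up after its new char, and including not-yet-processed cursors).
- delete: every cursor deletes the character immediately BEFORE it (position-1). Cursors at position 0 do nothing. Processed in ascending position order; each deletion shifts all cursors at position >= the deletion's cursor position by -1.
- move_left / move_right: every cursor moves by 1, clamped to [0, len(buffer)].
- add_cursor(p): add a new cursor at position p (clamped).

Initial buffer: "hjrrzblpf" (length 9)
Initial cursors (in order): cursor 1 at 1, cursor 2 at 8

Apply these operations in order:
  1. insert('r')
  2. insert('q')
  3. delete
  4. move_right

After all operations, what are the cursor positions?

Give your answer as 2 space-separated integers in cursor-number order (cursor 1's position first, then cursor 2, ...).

After op 1 (insert('r')): buffer="hrjrrzblprf" (len 11), cursors c1@2 c2@10, authorship .1.......2.
After op 2 (insert('q')): buffer="hrqjrrzblprqf" (len 13), cursors c1@3 c2@12, authorship .11.......22.
After op 3 (delete): buffer="hrjrrzblprf" (len 11), cursors c1@2 c2@10, authorship .1.......2.
After op 4 (move_right): buffer="hrjrrzblprf" (len 11), cursors c1@3 c2@11, authorship .1.......2.

Answer: 3 11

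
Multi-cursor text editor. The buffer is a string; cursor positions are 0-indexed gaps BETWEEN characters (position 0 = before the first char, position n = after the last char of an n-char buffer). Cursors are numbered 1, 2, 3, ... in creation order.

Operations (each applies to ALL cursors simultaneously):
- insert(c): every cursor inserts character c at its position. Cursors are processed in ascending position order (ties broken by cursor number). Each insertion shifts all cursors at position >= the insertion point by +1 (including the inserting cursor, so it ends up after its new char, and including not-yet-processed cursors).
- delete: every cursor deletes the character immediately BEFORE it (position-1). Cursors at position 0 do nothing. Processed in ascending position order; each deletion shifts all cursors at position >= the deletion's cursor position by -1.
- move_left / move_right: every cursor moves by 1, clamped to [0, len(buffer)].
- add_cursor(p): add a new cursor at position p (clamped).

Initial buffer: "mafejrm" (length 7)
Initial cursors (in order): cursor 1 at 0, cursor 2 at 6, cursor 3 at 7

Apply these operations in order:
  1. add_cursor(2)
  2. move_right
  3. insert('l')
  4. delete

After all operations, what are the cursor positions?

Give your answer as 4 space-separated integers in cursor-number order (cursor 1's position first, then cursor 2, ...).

After op 1 (add_cursor(2)): buffer="mafejrm" (len 7), cursors c1@0 c4@2 c2@6 c3@7, authorship .......
After op 2 (move_right): buffer="mafejrm" (len 7), cursors c1@1 c4@3 c2@7 c3@7, authorship .......
After op 3 (insert('l')): buffer="mlaflejrmll" (len 11), cursors c1@2 c4@5 c2@11 c3@11, authorship .1..4....23
After op 4 (delete): buffer="mafejrm" (len 7), cursors c1@1 c4@3 c2@7 c3@7, authorship .......

Answer: 1 7 7 3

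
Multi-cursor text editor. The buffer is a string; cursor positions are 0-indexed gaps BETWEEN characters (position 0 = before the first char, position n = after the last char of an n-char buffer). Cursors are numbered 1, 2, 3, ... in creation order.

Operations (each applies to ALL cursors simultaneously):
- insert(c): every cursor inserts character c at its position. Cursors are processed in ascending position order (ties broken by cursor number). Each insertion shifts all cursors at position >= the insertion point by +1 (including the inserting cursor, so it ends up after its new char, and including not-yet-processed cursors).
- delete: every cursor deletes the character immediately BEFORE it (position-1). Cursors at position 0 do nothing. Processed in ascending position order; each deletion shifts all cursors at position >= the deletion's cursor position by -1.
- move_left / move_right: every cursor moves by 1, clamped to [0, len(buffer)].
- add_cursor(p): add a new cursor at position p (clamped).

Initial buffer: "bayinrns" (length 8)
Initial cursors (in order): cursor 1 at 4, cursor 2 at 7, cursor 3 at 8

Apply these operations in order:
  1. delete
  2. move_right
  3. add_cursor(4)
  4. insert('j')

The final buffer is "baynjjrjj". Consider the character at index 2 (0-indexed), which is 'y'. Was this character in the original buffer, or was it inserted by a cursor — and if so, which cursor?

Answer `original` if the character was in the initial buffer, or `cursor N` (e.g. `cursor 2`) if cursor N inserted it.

After op 1 (delete): buffer="baynr" (len 5), cursors c1@3 c2@5 c3@5, authorship .....
After op 2 (move_right): buffer="baynr" (len 5), cursors c1@4 c2@5 c3@5, authorship .....
After op 3 (add_cursor(4)): buffer="baynr" (len 5), cursors c1@4 c4@4 c2@5 c3@5, authorship .....
After op 4 (insert('j')): buffer="baynjjrjj" (len 9), cursors c1@6 c4@6 c2@9 c3@9, authorship ....14.23
Authorship (.=original, N=cursor N): . . . . 1 4 . 2 3
Index 2: author = original

Answer: original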